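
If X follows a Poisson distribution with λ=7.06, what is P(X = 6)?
0.147699

We have X ~ Poisson(λ=7.06).

For a Poisson distribution, the PMF gives us the probability of each outcome.

Using the PMF formula:
P(X = 6) = 0.147699

Rounded to 4 decimal places: 0.1477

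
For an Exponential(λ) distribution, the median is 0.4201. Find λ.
λ = 1.6500

For X ~ Exponential(λ), the CDF is F(x) = 1 - e^(-λx).
The median m satisfies F(m) = 0.5:
1 - e^(-λm) = 0.5
e^(-λm) = 0.5
λm = ln(2)
m = ln(2) / λ

Given m = 0.4201:
λ = ln(2) / 0.4201 = 0.693147 / 0.4201 = 1.6500

Verification: ln(2) / 1.6500 = 0.4201 ✓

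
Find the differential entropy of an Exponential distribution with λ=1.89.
0.3634 nats

We have X ~ Exponential(λ=1.89).

The differential entropy measures the uncertainty or information content of the distribution.

For an Exponential distribution with λ=1.89:
h(X) = 0.3634 nats

(In bits, this would be 0.5243 bits.)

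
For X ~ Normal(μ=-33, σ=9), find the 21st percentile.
-40.2578

We have X ~ Normal(μ=-33, σ=9).

We want to find x such that P(X ≤ x) = 0.21.

This is the 21st percentile, which means 21% of values fall below this point.

Using the inverse CDF (quantile function):
x = F⁻¹(0.21) = -40.2578

Verification: P(X ≤ -40.2578) = 0.21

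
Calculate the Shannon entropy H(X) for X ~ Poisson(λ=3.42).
2.0027 nats

We have X ~ Poisson(λ=3.42).

The Shannon entropy measures the uncertainty or information content of the distribution.

For a Poisson distribution with λ=3.42:
H(X) = 2.0027 nats

(In bits, this would be 2.8893 bits.)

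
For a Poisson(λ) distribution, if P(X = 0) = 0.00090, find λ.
λ = 7.0131

For a Poisson(λ) distribution, the PMF at 0 is:
P(X = 0) = λ^0 e^(-λ) / 0! = e^(-λ)

Given P(X = 0) = 0.00090:
e^(-λ) = 0.00090
-λ = ln(0.00090)
λ = -ln(0.00090) = 7.0131

Verification: e^(-7.0131) = 0.00090 ✓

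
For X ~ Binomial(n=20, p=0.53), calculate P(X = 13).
0.102255

We have X ~ Binomial(n=20, p=0.53).

For a Binomial distribution, the PMF gives us the probability of each outcome.

Using the PMF formula:
P(X = 13) = 0.102255

Rounded to 4 decimal places: 0.1023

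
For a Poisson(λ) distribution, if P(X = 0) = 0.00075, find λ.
λ = 7.1954

For a Poisson(λ) distribution, the PMF at 0 is:
P(X = 0) = λ^0 e^(-λ) / 0! = e^(-λ)

Given P(X = 0) = 0.00075:
e^(-λ) = 0.00075
-λ = ln(0.00075)
λ = -ln(0.00075) = 7.1954

Verification: e^(-7.1954) = 0.00075 ✓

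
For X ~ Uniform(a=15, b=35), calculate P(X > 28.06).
0.347000

We have X ~ Uniform(a=15, b=35).

P(X > 28.06) = 1 - P(X ≤ 28.06)
                = 1 - F(28.06)
                = 1 - 0.653000
                = 0.347000

So there's approximately a 34.7% chance that X exceeds 28.06.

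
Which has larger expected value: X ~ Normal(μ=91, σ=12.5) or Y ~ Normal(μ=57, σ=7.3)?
X has larger mean (91.0000 > 57.0000)

Compute the expected value for each distribution:

X ~ Normal(μ=91, σ=12.5):
E[X] = 91.0000

Y ~ Normal(μ=57, σ=7.3):
E[Y] = 57.0000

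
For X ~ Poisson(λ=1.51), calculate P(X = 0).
0.220910

We have X ~ Poisson(λ=1.51).

For a Poisson distribution, the PMF gives us the probability of each outcome.

Using the PMF formula:
P(X = 0) = 0.220910

Rounded to 4 decimal places: 0.2209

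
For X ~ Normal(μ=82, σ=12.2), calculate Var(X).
148.8400

We have X ~ Normal(μ=82, σ=12.2).

For a Normal distribution with μ=82, σ=12.2:
Var(X) = 148.8400

The variance measures the spread of the distribution around the mean.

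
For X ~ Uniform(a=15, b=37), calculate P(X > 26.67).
0.469545

We have X ~ Uniform(a=15, b=37).

P(X > 26.67) = 1 - P(X ≤ 26.67)
                = 1 - F(26.67)
                = 1 - 0.530455
                = 0.469545

So there's approximately a 47.0% chance that X exceeds 26.67.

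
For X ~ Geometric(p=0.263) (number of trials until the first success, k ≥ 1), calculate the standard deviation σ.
3.2642

We have X ~ Geometric(p=0.263) (number of trials until the first success, k ≥ 1).

For a Geometric distribution with p=0.263 (number of trials until the first success, k ≥ 1):
σ = √Var(X) = 3.2642

The standard deviation is the square root of the variance.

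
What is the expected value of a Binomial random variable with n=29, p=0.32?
9.2800

We have X ~ Binomial(n=29, p=0.32).

For a Binomial distribution with n=29, p=0.32:
E[X] = 9.2800

This is the expected (average) value of X.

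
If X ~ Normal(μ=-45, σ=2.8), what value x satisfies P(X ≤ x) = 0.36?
-46.0037

We have X ~ Normal(μ=-45, σ=2.8).

We want to find x such that P(X ≤ x) = 0.36.

This is the 36th percentile, which means 36% of values fall below this point.

Using the inverse CDF (quantile function):
x = F⁻¹(0.36) = -46.0037

Verification: P(X ≤ -46.0037) = 0.36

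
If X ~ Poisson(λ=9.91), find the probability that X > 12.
0.199991

We have X ~ Poisson(λ=9.91).

P(X > 12) = 1 - P(X ≤ 12)
                = 1 - F(12)
                = 1 - 0.800009
                = 0.199991

So there's approximately a 20.0% chance that X exceeds 12.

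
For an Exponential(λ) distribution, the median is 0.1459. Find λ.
λ = 4.7508

For X ~ Exponential(λ), the CDF is F(x) = 1 - e^(-λx).
The median m satisfies F(m) = 0.5:
1 - e^(-λm) = 0.5
e^(-λm) = 0.5
λm = ln(2)
m = ln(2) / λ

Given m = 0.1459:
λ = ln(2) / 0.1459 = 0.693147 / 0.1459 = 4.7508

Verification: ln(2) / 4.7508 = 0.1459 ✓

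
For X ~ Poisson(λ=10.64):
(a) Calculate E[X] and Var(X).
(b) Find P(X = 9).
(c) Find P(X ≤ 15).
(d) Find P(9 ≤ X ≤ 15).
(a) E[X] = 10.6400, Var(X) = 10.6400
(b) P(X = 9) = 0.115297
(c) P(X ≤ 15) = 0.925351
(d) P(9 ≤ X ≤ 15) = 0.659829

We have X ~ Poisson(λ=10.64).

(a) Moments:
E[X] = 10.6400
Var(X) = 10.6400
σ = √Var(X) = 3.2619

(b) Point probability using PMF:
P(X = 9) = 0.115297

(c) Cumulative probability using CDF:
P(X ≤ 15) = F(15) = 0.925351

(d) Range probability:
P(9 ≤ X ≤ 15) = P(X ≤ 15) - P(X ≤ 8)
                   = F(15) - F(8)
                   = 0.925351 - 0.265523
                   = 0.659829

This means approximately 66.0% of outcomes fall in the interval [9, 15].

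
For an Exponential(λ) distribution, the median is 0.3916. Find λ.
λ = 1.7700

For X ~ Exponential(λ), the CDF is F(x) = 1 - e^(-λx).
The median m satisfies F(m) = 0.5:
1 - e^(-λm) = 0.5
e^(-λm) = 0.5
λm = ln(2)
m = ln(2) / λ

Given m = 0.3916:
λ = ln(2) / 0.3916 = 0.693147 / 0.3916 = 1.7700

Verification: ln(2) / 1.7700 = 0.3916 ✓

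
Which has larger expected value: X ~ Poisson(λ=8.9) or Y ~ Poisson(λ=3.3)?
X has larger mean (8.9000 > 3.3000)

Compute the expected value for each distribution:

X ~ Poisson(λ=8.9):
E[X] = 8.9000

Y ~ Poisson(λ=3.3):
E[Y] = 3.3000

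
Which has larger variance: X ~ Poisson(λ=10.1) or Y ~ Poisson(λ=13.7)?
Y has larger variance (13.7000 > 10.1000)

Compute the variance for each distribution:

X ~ Poisson(λ=10.1):
Var(X) = 10.1000

Y ~ Poisson(λ=13.7):
Var(Y) = 13.7000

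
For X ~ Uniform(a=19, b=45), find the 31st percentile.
27.0600

We have X ~ Uniform(a=19, b=45).

We want to find x such that P(X ≤ x) = 0.31.

This is the 31st percentile, which means 31% of values fall below this point.

Using the inverse CDF (quantile function):
x = F⁻¹(0.31) = 27.0600

Verification: P(X ≤ 27.0600) = 0.31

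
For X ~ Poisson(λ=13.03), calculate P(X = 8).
0.045204

We have X ~ Poisson(λ=13.03).

For a Poisson distribution, the PMF gives us the probability of each outcome.

Using the PMF formula:
P(X = 8) = 0.045204

Rounded to 4 decimal places: 0.0452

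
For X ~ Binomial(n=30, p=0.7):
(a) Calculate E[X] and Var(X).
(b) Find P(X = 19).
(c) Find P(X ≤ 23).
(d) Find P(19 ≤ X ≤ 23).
(a) E[X] = 21.0000, Var(X) = 6.3000
(b) P(X = 19) = 0.110308
(c) P(X ≤ 23) = 0.840477
(d) P(19 ≤ X ≤ 23) = 0.681155

We have X ~ Binomial(n=30, p=0.7).

(a) Moments:
E[X] = 21.0000
Var(X) = 6.3000
σ = √Var(X) = 2.5100

(b) Point probability using PMF:
P(X = 19) = 0.110308

(c) Cumulative probability using CDF:
P(X ≤ 23) = F(23) = 0.840477

(d) Range probability:
P(19 ≤ X ≤ 23) = P(X ≤ 23) - P(X ≤ 18)
                   = F(23) - F(18)
                   = 0.840477 - 0.159322
                   = 0.681155

This means approximately 68.1% of outcomes fall in the interval [19, 23].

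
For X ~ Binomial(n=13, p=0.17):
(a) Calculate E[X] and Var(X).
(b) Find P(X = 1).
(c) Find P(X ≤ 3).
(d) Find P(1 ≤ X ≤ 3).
(a) E[X] = 2.2100, Var(X) = 1.8343
(b) P(X = 1) = 0.236227
(c) P(X ≤ 3) = 0.833267
(d) P(1 ≤ X ≤ 3) = 0.744549

We have X ~ Binomial(n=13, p=0.17).

(a) Moments:
E[X] = 2.2100
Var(X) = 1.8343
σ = √Var(X) = 1.3544

(b) Point probability using PMF:
P(X = 1) = 0.236227

(c) Cumulative probability using CDF:
P(X ≤ 3) = F(3) = 0.833267

(d) Range probability:
P(1 ≤ X ≤ 3) = P(X ≤ 3) - P(X ≤ 0)
                   = F(3) - F(0)
                   = 0.833267 - 0.088719
                   = 0.744549

This means approximately 74.5% of outcomes fall in the interval [1, 3].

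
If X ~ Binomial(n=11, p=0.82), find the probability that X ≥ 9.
0.683553

We have X ~ Binomial(n=11, p=0.82).

For discrete distributions, P(X ≥ 9) = 1 - P(X ≤ 8).

P(X ≤ 8) = 0.316447
P(X ≥ 9) = 1 - 0.316447 = 0.683553

So there's approximately a 68.4% chance that X is at least 9.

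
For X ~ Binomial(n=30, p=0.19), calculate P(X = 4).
0.149092

We have X ~ Binomial(n=30, p=0.19).

For a Binomial distribution, the PMF gives us the probability of each outcome.

Using the PMF formula:
P(X = 4) = 0.149092

Rounded to 4 decimal places: 0.1491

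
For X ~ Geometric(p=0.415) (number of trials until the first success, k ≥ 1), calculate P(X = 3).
0.142023

We have X ~ Geometric(p=0.415) (number of trials until the first success, k ≥ 1).

For a Geometric distribution, the PMF gives us the probability of each outcome.

Using the PMF formula:
P(X = 3) = 0.142023

Rounded to 4 decimal places: 0.1420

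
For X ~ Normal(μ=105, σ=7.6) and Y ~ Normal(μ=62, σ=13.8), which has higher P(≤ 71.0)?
Y has higher probability (P(Y ≤ 71.0) = 0.7429 > P(X ≤ 71.0) = 0.0000)

Compute P(≤ 71.0) for each distribution:

X ~ Normal(μ=105, σ=7.6):
P(X ≤ 71.0) = 0.0000

Y ~ Normal(μ=62, σ=13.8):
P(Y ≤ 71.0) = 0.7429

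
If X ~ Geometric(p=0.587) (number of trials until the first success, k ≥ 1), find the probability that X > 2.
0.170569

We have X ~ Geometric(p=0.587) (number of trials until the first success, k ≥ 1).

P(X > 2) = 1 - P(X ≤ 2)
                = 1 - F(2)
                = 1 - 0.829431
                = 0.170569

So there's approximately a 17.1% chance that X exceeds 2.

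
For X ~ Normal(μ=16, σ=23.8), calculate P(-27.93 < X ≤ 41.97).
0.829942

We have X ~ Normal(μ=16, σ=23.8).

To find P(-27.93 < X ≤ 41.97), we use:
P(-27.93 < X ≤ 41.97) = P(X ≤ 41.97) - P(X ≤ -27.93)
                 = F(41.97) - F(-27.93)
                 = 0.862402 - 0.032461
                 = 0.829942

So there's approximately a 83.0% chance that X falls in this range.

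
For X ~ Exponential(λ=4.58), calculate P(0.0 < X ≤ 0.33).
0.779399

We have X ~ Exponential(λ=4.58).

To find P(0.0 < X ≤ 0.33), we use:
P(0.0 < X ≤ 0.33) = P(X ≤ 0.33) - P(X ≤ 0.0)
                 = F(0.33) - F(0.0)
                 = 0.779399 - 0.000000
                 = 0.779399

So there's approximately a 77.9% chance that X falls in this range.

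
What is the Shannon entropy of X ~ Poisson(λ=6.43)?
2.3351 nats

We have X ~ Poisson(λ=6.43).

The Shannon entropy measures the uncertainty or information content of the distribution.

For a Poisson distribution with λ=6.43:
H(X) = 2.3351 nats

(In bits, this would be 3.3688 bits.)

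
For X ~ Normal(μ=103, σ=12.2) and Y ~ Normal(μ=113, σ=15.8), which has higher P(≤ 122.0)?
X has higher probability (P(X ≤ 122.0) = 0.9403 > P(Y ≤ 122.0) = 0.7155)

Compute P(≤ 122.0) for each distribution:

X ~ Normal(μ=103, σ=12.2):
P(X ≤ 122.0) = 0.9403

Y ~ Normal(μ=113, σ=15.8):
P(Y ≤ 122.0) = 0.7155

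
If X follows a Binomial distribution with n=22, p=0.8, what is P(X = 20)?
0.106530

We have X ~ Binomial(n=22, p=0.8).

For a Binomial distribution, the PMF gives us the probability of each outcome.

Using the PMF formula:
P(X = 20) = 0.106530

Rounded to 4 decimal places: 0.1065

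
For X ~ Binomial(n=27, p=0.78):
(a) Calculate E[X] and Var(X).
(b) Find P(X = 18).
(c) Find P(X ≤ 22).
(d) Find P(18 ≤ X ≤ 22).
(a) E[X] = 21.0600, Var(X) = 4.6332
(b) P(X = 18) = 0.064623
(c) P(X ≤ 22) = 0.739733
(d) P(18 ≤ X ≤ 22) = 0.684850

We have X ~ Binomial(n=27, p=0.78).

(a) Moments:
E[X] = 21.0600
Var(X) = 4.6332
σ = √Var(X) = 2.1525

(b) Point probability using PMF:
P(X = 18) = 0.064623

(c) Cumulative probability using CDF:
P(X ≤ 22) = F(22) = 0.739733

(d) Range probability:
P(18 ≤ X ≤ 22) = P(X ≤ 22) - P(X ≤ 17)
                   = F(22) - F(17)
                   = 0.739733 - 0.054884
                   = 0.684850

This means approximately 68.5% of outcomes fall in the interval [18, 22].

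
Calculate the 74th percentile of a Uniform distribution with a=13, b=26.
22.6200

We have X ~ Uniform(a=13, b=26).

We want to find x such that P(X ≤ x) = 0.74.

This is the 74th percentile, which means 74% of values fall below this point.

Using the inverse CDF (quantile function):
x = F⁻¹(0.74) = 22.6200

Verification: P(X ≤ 22.6200) = 0.74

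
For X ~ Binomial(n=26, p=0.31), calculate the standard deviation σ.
2.3583

We have X ~ Binomial(n=26, p=0.31).

For a Binomial distribution with n=26, p=0.31:
σ = √Var(X) = 2.3583

The standard deviation is the square root of the variance.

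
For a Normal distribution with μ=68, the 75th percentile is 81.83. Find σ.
σ = 20.5044

For X ~ Normal(μ, σ), the p-th percentile satisfies x = μ + z_p × σ,
where z_p = Φ⁻¹(p) is the standard normal quantile.

Step 1: z_{0.75} = Φ⁻¹(0.75) = 0.6745

Step 2: Solve for σ:
81.83 = 68 + 0.6745 × σ
σ = (81.83 - 68) / 0.6745
σ = 13.83 / 0.6745
σ = 20.5044

Verification: μ + z × σ = 68 + 0.6745 × 20.5044 = 81.83 ✓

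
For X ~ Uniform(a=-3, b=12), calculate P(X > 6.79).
0.347333

We have X ~ Uniform(a=-3, b=12).

P(X > 6.79) = 1 - P(X ≤ 6.79)
                = 1 - F(6.79)
                = 1 - 0.652667
                = 0.347333

So there's approximately a 34.7% chance that X exceeds 6.79.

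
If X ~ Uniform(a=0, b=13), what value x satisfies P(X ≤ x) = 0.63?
8.1900

We have X ~ Uniform(a=0, b=13).

We want to find x such that P(X ≤ x) = 0.63.

This is the 63rd percentile, which means 63% of values fall below this point.

Using the inverse CDF (quantile function):
x = F⁻¹(0.63) = 8.1900

Verification: P(X ≤ 8.1900) = 0.63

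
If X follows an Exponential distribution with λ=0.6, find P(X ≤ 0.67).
0.331019

We have X ~ Exponential(λ=0.6).

The CDF gives us P(X ≤ k).

Using the CDF:
P(X ≤ 0.67) = 0.331019

This means there's approximately a 33.1% chance that X is at most 0.67.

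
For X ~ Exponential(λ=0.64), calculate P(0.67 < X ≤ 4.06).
0.576898

We have X ~ Exponential(λ=0.64).

To find P(0.67 < X ≤ 4.06), we use:
P(0.67 < X ≤ 4.06) = P(X ≤ 4.06) - P(X ≤ 0.67)
                 = F(4.06) - F(0.67)
                 = 0.925607 - 0.348710
                 = 0.576898

So there's approximately a 57.7% chance that X falls in this range.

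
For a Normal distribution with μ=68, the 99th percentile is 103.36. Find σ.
σ = 15.1998

For X ~ Normal(μ, σ), the p-th percentile satisfies x = μ + z_p × σ,
where z_p = Φ⁻¹(p) is the standard normal quantile.

Step 1: z_{0.99} = Φ⁻¹(0.99) = 2.3263

Step 2: Solve for σ:
103.36 = 68 + 2.3263 × σ
σ = (103.36 - 68) / 2.3263
σ = 35.36 / 2.3263
σ = 15.1998

Verification: μ + z × σ = 68 + 2.3263 × 15.1998 = 103.36 ✓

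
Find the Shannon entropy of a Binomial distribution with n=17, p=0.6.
2.1207 nats

We have X ~ Binomial(n=17, p=0.6).

The Shannon entropy measures the uncertainty or information content of the distribution.

For a Binomial distribution with n=17, p=0.6:
H(X) = 2.1207 nats

(In bits, this would be 3.0595 bits.)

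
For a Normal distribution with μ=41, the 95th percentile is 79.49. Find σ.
σ = 23.4003

For X ~ Normal(μ, σ), the p-th percentile satisfies x = μ + z_p × σ,
where z_p = Φ⁻¹(p) is the standard normal quantile.

Step 1: z_{0.95} = Φ⁻¹(0.95) = 1.6449

Step 2: Solve for σ:
79.49 = 41 + 1.6449 × σ
σ = (79.49 - 41) / 1.6449
σ = 38.49 / 1.6449
σ = 23.4003

Verification: μ + z × σ = 41 + 1.6449 × 23.4003 = 79.49 ✓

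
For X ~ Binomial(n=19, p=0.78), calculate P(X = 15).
0.218521

We have X ~ Binomial(n=19, p=0.78).

For a Binomial distribution, the PMF gives us the probability of each outcome.

Using the PMF formula:
P(X = 15) = 0.218521

Rounded to 4 decimal places: 0.2185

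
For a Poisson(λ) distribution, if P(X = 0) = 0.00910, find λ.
λ = 4.6995

For a Poisson(λ) distribution, the PMF at 0 is:
P(X = 0) = λ^0 e^(-λ) / 0! = e^(-λ)

Given P(X = 0) = 0.00910:
e^(-λ) = 0.00910
-λ = ln(0.00910)
λ = -ln(0.00910) = 4.6995

Verification: e^(-4.6995) = 0.00910 ✓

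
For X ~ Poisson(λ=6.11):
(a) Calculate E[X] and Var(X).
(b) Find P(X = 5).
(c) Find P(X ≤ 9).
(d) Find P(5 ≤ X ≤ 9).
(a) E[X] = 6.1100, Var(X) = 6.1100
(b) P(X = 5) = 0.157574
(c) P(X ≤ 9) = 0.908296
(d) P(5 ≤ X ≤ 9) = 0.637693

We have X ~ Poisson(λ=6.11).

(a) Moments:
E[X] = 6.1100
Var(X) = 6.1100
σ = √Var(X) = 2.4718

(b) Point probability using PMF:
P(X = 5) = 0.157574

(c) Cumulative probability using CDF:
P(X ≤ 9) = F(9) = 0.908296

(d) Range probability:
P(5 ≤ X ≤ 9) = P(X ≤ 9) - P(X ≤ 4)
                   = F(9) - F(4)
                   = 0.908296 - 0.270603
                   = 0.637693

This means approximately 63.8% of outcomes fall in the interval [5, 9].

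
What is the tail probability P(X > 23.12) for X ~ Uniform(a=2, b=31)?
0.271724

We have X ~ Uniform(a=2, b=31).

P(X > 23.12) = 1 - P(X ≤ 23.12)
                = 1 - F(23.12)
                = 1 - 0.728276
                = 0.271724

So there's approximately a 27.2% chance that X exceeds 23.12.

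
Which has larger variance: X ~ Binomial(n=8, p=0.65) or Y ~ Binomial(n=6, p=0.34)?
X has larger variance (1.8200 > 1.3464)

Compute the variance for each distribution:

X ~ Binomial(n=8, p=0.65):
Var(X) = 1.8200

Y ~ Binomial(n=6, p=0.34):
Var(Y) = 1.3464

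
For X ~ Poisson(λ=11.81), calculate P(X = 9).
0.091510

We have X ~ Poisson(λ=11.81).

For a Poisson distribution, the PMF gives us the probability of each outcome.

Using the PMF formula:
P(X = 9) = 0.091510

Rounded to 4 decimal places: 0.0915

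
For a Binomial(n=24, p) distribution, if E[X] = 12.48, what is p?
p = 0.52

For a Binomial(n, p) distribution:
E[X] = n × p

Given n = 24 and E[X] = 12.48:
12.48 = 24 × p
p = 12.48 / 24 = 0.52

Verification: Binomial(24, 0.52) has E[X] = 12.48 ✓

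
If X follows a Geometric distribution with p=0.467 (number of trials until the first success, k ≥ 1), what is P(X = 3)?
0.132670

We have X ~ Geometric(p=0.467) (number of trials until the first success, k ≥ 1).

For a Geometric distribution, the PMF gives us the probability of each outcome.

Using the PMF formula:
P(X = 3) = 0.132670

Rounded to 4 decimal places: 0.1327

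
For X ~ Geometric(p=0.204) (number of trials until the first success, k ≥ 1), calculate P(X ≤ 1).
0.204000

We have X ~ Geometric(p=0.204) (number of trials until the first success, k ≥ 1).

The CDF gives us P(X ≤ k).

Using the CDF:
P(X ≤ 1) = 0.204000

This means there's approximately a 20.4% chance that X is at most 1.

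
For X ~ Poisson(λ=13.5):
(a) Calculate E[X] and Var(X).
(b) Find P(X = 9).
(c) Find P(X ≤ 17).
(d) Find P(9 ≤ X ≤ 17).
(a) E[X] = 13.5000, Var(X) = 13.5000
(b) P(X = 9) = 0.056269
(c) P(X ≤ 17) = 0.860878
(d) P(9 ≤ X ≤ 17) = 0.781883

We have X ~ Poisson(λ=13.5).

(a) Moments:
E[X] = 13.5000
Var(X) = 13.5000
σ = √Var(X) = 3.6742

(b) Point probability using PMF:
P(X = 9) = 0.056269

(c) Cumulative probability using CDF:
P(X ≤ 17) = F(17) = 0.860878

(d) Range probability:
P(9 ≤ X ≤ 17) = P(X ≤ 17) - P(X ≤ 8)
                   = F(17) - F(8)
                   = 0.860878 - 0.078995
                   = 0.781883

This means approximately 78.2% of outcomes fall in the interval [9, 17].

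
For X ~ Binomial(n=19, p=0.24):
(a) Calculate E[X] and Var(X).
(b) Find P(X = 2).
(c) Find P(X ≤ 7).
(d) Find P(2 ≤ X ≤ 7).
(a) E[X] = 4.5600, Var(X) = 3.4656
(b) P(X = 2) = 0.092736
(c) P(X ≤ 7) = 0.937104
(d) P(2 ≤ X ≤ 7) = 0.899036

We have X ~ Binomial(n=19, p=0.24).

(a) Moments:
E[X] = 4.5600
Var(X) = 3.4656
σ = √Var(X) = 1.8616

(b) Point probability using PMF:
P(X = 2) = 0.092736

(c) Cumulative probability using CDF:
P(X ≤ 7) = F(7) = 0.937104

(d) Range probability:
P(2 ≤ X ≤ 7) = P(X ≤ 7) - P(X ≤ 1)
                   = F(7) - F(1)
                   = 0.937104 - 0.038068
                   = 0.899036

This means approximately 89.9% of outcomes fall in the interval [2, 7].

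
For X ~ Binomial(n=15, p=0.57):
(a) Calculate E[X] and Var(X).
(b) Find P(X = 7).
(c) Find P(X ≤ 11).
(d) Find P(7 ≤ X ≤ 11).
(a) E[X] = 8.5500, Var(X) = 3.6765
(b) P(X = 7) = 0.147035
(c) P(X ≤ 11) = 0.941749
(d) P(7 ≤ X ≤ 11) = 0.799018

We have X ~ Binomial(n=15, p=0.57).

(a) Moments:
E[X] = 8.5500
Var(X) = 3.6765
σ = √Var(X) = 1.9174

(b) Point probability using PMF:
P(X = 7) = 0.147035

(c) Cumulative probability using CDF:
P(X ≤ 11) = F(11) = 0.941749

(d) Range probability:
P(7 ≤ X ≤ 11) = P(X ≤ 11) - P(X ≤ 6)
                   = F(11) - F(6)
                   = 0.941749 - 0.142731
                   = 0.799018

This means approximately 79.9% of outcomes fall in the interval [7, 11].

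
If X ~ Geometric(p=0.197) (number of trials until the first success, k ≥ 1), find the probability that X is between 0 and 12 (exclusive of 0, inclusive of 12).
0.928124

We have X ~ Geometric(p=0.197) (number of trials until the first success, k ≥ 1).

To find P(0 < X ≤ 12), we use:
P(0 < X ≤ 12) = P(X ≤ 12) - P(X ≤ 0)
                 = F(12) - F(0)
                 = 0.928124 - 0.000000
                 = 0.928124

So there's approximately a 92.8% chance that X falls in this range.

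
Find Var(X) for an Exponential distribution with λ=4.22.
0.0562

We have X ~ Exponential(λ=4.22).

For an Exponential distribution with λ=4.22:
Var(X) = 0.0562

The variance measures the spread of the distribution around the mean.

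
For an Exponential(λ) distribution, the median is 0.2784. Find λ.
λ = 2.4898

For X ~ Exponential(λ), the CDF is F(x) = 1 - e^(-λx).
The median m satisfies F(m) = 0.5:
1 - e^(-λm) = 0.5
e^(-λm) = 0.5
λm = ln(2)
m = ln(2) / λ

Given m = 0.2784:
λ = ln(2) / 0.2784 = 0.693147 / 0.2784 = 2.4898

Verification: ln(2) / 2.4898 = 0.2784 ✓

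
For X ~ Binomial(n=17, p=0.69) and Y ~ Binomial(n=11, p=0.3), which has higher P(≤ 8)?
Y has higher probability (P(Y ≤ 8) = 0.9994 > P(X ≤ 8) = 0.0492)

Compute P(≤ 8) for each distribution:

X ~ Binomial(n=17, p=0.69):
P(X ≤ 8) = 0.0492

Y ~ Binomial(n=11, p=0.3):
P(Y ≤ 8) = 0.9994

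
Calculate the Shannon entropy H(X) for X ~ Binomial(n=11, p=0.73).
1.7928 nats

We have X ~ Binomial(n=11, p=0.73).

The Shannon entropy measures the uncertainty or information content of the distribution.

For a Binomial distribution with n=11, p=0.73:
H(X) = 1.7928 nats

(In bits, this would be 2.5864 bits.)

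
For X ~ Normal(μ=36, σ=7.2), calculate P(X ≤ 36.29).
0.516064

We have X ~ Normal(μ=36, σ=7.2).

The CDF gives us P(X ≤ k).

Using the CDF:
P(X ≤ 36.29) = 0.516064

This means there's approximately a 51.6% chance that X is at most 36.29.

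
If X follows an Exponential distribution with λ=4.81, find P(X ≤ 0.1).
0.381835

We have X ~ Exponential(λ=4.81).

The CDF gives us P(X ≤ k).

Using the CDF:
P(X ≤ 0.1) = 0.381835

This means there's approximately a 38.2% chance that X is at most 0.1.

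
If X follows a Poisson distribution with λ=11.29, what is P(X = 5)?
0.019103

We have X ~ Poisson(λ=11.29).

For a Poisson distribution, the PMF gives us the probability of each outcome.

Using the PMF formula:
P(X = 5) = 0.019103

Rounded to 4 decimal places: 0.0191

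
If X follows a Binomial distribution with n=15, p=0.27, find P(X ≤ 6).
0.918335

We have X ~ Binomial(n=15, p=0.27).

The CDF gives us P(X ≤ k).

Using the CDF:
P(X ≤ 6) = 0.918335

This means there's approximately a 91.8% chance that X is at most 6.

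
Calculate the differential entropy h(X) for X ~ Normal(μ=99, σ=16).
4.1915 nats

We have X ~ Normal(μ=99, σ=16).

The differential entropy measures the uncertainty or information content of the distribution.

For a Normal distribution with μ=99, σ=16:
h(X) = 4.1915 nats

(In bits, this would be 6.0471 bits.)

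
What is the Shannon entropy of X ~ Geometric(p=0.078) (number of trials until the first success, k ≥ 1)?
3.5110 nats

We have X ~ Geometric(p=0.078) (number of trials until the first success, k ≥ 1).

The Shannon entropy measures the uncertainty or information content of the distribution.

For a Geometric distribution with p=0.078 (number of trials until the first success, k ≥ 1):
H(X) = 3.5110 nats

(In bits, this would be 5.0653 bits.)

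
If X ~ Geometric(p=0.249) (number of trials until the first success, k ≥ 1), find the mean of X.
4.0161

We have X ~ Geometric(p=0.249) (number of trials until the first success, k ≥ 1).

For a Geometric distribution with p=0.249 (number of trials until the first success, k ≥ 1):
E[X] = 4.0161

This is the expected (average) value of X.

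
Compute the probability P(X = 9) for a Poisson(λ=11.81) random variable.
0.091510

We have X ~ Poisson(λ=11.81).

For a Poisson distribution, the PMF gives us the probability of each outcome.

Using the PMF formula:
P(X = 9) = 0.091510

Rounded to 4 decimal places: 0.0915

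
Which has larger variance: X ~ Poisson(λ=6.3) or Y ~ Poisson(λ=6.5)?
Y has larger variance (6.5000 > 6.3000)

Compute the variance for each distribution:

X ~ Poisson(λ=6.3):
Var(X) = 6.3000

Y ~ Poisson(λ=6.5):
Var(Y) = 6.5000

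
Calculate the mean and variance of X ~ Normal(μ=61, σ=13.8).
E[X] = 61.0000, Var(X) = 190.4400

We have X ~ Normal(μ=61, σ=13.8).

For a Normal distribution with μ=61, σ=13.8:

Expected value:
E[X] = 61.0000

Variance:
Var(X) = 190.4400

Standard deviation:
σ = √Var(X) = 13.8000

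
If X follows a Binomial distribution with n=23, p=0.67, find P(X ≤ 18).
0.919408

We have X ~ Binomial(n=23, p=0.67).

The CDF gives us P(X ≤ k).

Using the CDF:
P(X ≤ 18) = 0.919408

This means there's approximately a 91.9% chance that X is at most 18.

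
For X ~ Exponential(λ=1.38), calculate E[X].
0.7246

We have X ~ Exponential(λ=1.38).

For an Exponential distribution with λ=1.38:
E[X] = 0.7246

This is the expected (average) value of X.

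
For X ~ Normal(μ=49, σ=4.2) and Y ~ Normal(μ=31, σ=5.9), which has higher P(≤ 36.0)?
Y has higher probability (P(Y ≤ 36.0) = 0.8016 > P(X ≤ 36.0) = 0.0010)

Compute P(≤ 36.0) for each distribution:

X ~ Normal(μ=49, σ=4.2):
P(X ≤ 36.0) = 0.0010

Y ~ Normal(μ=31, σ=5.9):
P(Y ≤ 36.0) = 0.8016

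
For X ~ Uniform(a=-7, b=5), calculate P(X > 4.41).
0.049167

We have X ~ Uniform(a=-7, b=5).

P(X > 4.41) = 1 - P(X ≤ 4.41)
                = 1 - F(4.41)
                = 1 - 0.950833
                = 0.049167

So there's approximately a 4.9% chance that X exceeds 4.41.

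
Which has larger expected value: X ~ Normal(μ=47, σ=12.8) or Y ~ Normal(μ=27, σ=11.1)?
X has larger mean (47.0000 > 27.0000)

Compute the expected value for each distribution:

X ~ Normal(μ=47, σ=12.8):
E[X] = 47.0000

Y ~ Normal(μ=27, σ=11.1):
E[Y] = 27.0000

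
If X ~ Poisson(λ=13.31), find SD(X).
3.6483

We have X ~ Poisson(λ=13.31).

For a Poisson distribution with λ=13.31:
σ = √Var(X) = 3.6483

The standard deviation is the square root of the variance.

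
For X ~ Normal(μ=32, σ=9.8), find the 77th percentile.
39.2407

We have X ~ Normal(μ=32, σ=9.8).

We want to find x such that P(X ≤ x) = 0.77.

This is the 77th percentile, which means 77% of values fall below this point.

Using the inverse CDF (quantile function):
x = F⁻¹(0.77) = 39.2407

Verification: P(X ≤ 39.2407) = 0.77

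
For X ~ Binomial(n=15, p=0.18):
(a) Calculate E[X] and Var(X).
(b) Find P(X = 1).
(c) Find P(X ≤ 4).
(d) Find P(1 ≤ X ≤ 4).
(a) E[X] = 2.7000, Var(X) = 2.2140
(b) P(X = 1) = 0.167787
(c) P(X ≤ 4) = 0.883306
(d) P(1 ≤ X ≤ 4) = 0.832349

We have X ~ Binomial(n=15, p=0.18).

(a) Moments:
E[X] = 2.7000
Var(X) = 2.2140
σ = √Var(X) = 1.4880

(b) Point probability using PMF:
P(X = 1) = 0.167787

(c) Cumulative probability using CDF:
P(X ≤ 4) = F(4) = 0.883306

(d) Range probability:
P(1 ≤ X ≤ 4) = P(X ≤ 4) - P(X ≤ 0)
                   = F(4) - F(0)
                   = 0.883306 - 0.050957
                   = 0.832349

This means approximately 83.2% of outcomes fall in the interval [1, 4].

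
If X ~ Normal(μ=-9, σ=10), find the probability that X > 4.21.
0.093251

We have X ~ Normal(μ=-9, σ=10).

P(X > 4.21) = 1 - P(X ≤ 4.21)
                = 1 - F(4.21)
                = 1 - 0.906749
                = 0.093251

So there's approximately a 9.3% chance that X exceeds 4.21.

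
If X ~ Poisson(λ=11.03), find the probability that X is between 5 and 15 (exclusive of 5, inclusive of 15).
0.868934

We have X ~ Poisson(λ=11.03).

To find P(5 < X ≤ 15), we use:
P(5 < X ≤ 15) = P(X ≤ 15) - P(X ≤ 5)
                 = F(15) - F(5)
                 = 0.905787 - 0.036853
                 = 0.868934

So there's approximately a 86.9% chance that X falls in this range.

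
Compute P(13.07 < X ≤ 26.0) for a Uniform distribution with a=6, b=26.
0.646500

We have X ~ Uniform(a=6, b=26).

To find P(13.07 < X ≤ 26.0), we use:
P(13.07 < X ≤ 26.0) = P(X ≤ 26.0) - P(X ≤ 13.07)
                 = F(26.0) - F(13.07)
                 = 1.000000 - 0.353500
                 = 0.646500

So there's approximately a 64.6% chance that X falls in this range.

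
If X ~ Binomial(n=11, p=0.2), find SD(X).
1.3266

We have X ~ Binomial(n=11, p=0.2).

For a Binomial distribution with n=11, p=0.2:
σ = √Var(X) = 1.3266

The standard deviation is the square root of the variance.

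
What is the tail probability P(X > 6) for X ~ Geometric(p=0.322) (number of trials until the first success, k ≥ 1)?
0.097136

We have X ~ Geometric(p=0.322) (number of trials until the first success, k ≥ 1).

P(X > 6) = 1 - P(X ≤ 6)
                = 1 - F(6)
                = 1 - 0.902864
                = 0.097136

So there's approximately a 9.7% chance that X exceeds 6.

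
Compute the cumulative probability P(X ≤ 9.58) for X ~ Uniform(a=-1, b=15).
0.661250

We have X ~ Uniform(a=-1, b=15).

The CDF gives us P(X ≤ k).

Using the CDF:
P(X ≤ 9.58) = 0.661250

This means there's approximately a 66.1% chance that X is at most 9.58.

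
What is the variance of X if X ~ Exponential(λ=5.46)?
0.0335

We have X ~ Exponential(λ=5.46).

For an Exponential distribution with λ=5.46:
Var(X) = 0.0335

The variance measures the spread of the distribution around the mean.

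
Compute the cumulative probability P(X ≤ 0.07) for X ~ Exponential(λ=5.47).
0.318119

We have X ~ Exponential(λ=5.47).

The CDF gives us P(X ≤ k).

Using the CDF:
P(X ≤ 0.07) = 0.318119

This means there's approximately a 31.8% chance that X is at most 0.07.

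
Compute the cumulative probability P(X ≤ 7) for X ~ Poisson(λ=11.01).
0.142547

We have X ~ Poisson(λ=11.01).

The CDF gives us P(X ≤ k).

Using the CDF:
P(X ≤ 7) = 0.142547

This means there's approximately a 14.3% chance that X is at most 7.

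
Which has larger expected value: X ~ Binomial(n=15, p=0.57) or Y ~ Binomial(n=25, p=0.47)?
Y has larger mean (11.7500 > 8.5500)

Compute the expected value for each distribution:

X ~ Binomial(n=15, p=0.57):
E[X] = 8.5500

Y ~ Binomial(n=25, p=0.47):
E[Y] = 11.7500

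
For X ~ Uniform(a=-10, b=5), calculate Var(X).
18.7500

We have X ~ Uniform(a=-10, b=5).

For a Uniform distribution with a=-10, b=5:
Var(X) = 18.7500

The variance measures the spread of the distribution around the mean.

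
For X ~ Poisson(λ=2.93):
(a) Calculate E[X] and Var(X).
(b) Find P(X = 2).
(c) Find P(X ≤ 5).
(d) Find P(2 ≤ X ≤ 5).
(a) E[X] = 2.9300, Var(X) = 2.9300
(b) P(X = 2) = 0.229204
(c) P(X ≤ 5) = 0.922974
(d) P(2 ≤ X ≤ 5) = 0.713124

We have X ~ Poisson(λ=2.93).

(a) Moments:
E[X] = 2.9300
Var(X) = 2.9300
σ = √Var(X) = 1.7117

(b) Point probability using PMF:
P(X = 2) = 0.229204

(c) Cumulative probability using CDF:
P(X ≤ 5) = F(5) = 0.922974

(d) Range probability:
P(2 ≤ X ≤ 5) = P(X ≤ 5) - P(X ≤ 1)
                   = F(5) - F(1)
                   = 0.922974 - 0.209850
                   = 0.713124

This means approximately 71.3% of outcomes fall in the interval [2, 5].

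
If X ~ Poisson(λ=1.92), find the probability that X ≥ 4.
0.128737

We have X ~ Poisson(λ=1.92).

For discrete distributions, P(X ≥ 4) = 1 - P(X ≤ 3).

P(X ≤ 3) = 0.871263
P(X ≥ 4) = 1 - 0.871263 = 0.128737

So there's approximately a 12.9% chance that X is at least 4.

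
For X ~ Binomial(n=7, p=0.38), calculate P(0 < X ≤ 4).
0.886610

We have X ~ Binomial(n=7, p=0.38).

To find P(0 < X ≤ 4), we use:
P(0 < X ≤ 4) = P(X ≤ 4) - P(X ≤ 0)
                 = F(4) - F(0)
                 = 0.921827 - 0.035216
                 = 0.886610

So there's approximately a 88.7% chance that X falls in this range.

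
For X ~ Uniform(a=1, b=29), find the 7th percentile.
2.9600

We have X ~ Uniform(a=1, b=29).

We want to find x such that P(X ≤ x) = 0.07.

This is the 7th percentile, which means 7% of values fall below this point.

Using the inverse CDF (quantile function):
x = F⁻¹(0.07) = 2.9600

Verification: P(X ≤ 2.9600) = 0.07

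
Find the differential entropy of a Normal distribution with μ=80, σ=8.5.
3.5590 nats

We have X ~ Normal(μ=80, σ=8.5).

The differential entropy measures the uncertainty or information content of the distribution.

For a Normal distribution with μ=80, σ=8.5:
h(X) = 3.5590 nats

(In bits, this would be 5.1346 bits.)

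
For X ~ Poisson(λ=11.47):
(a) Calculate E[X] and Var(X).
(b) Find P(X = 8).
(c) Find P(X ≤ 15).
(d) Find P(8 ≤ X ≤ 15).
(a) E[X] = 11.4700, Var(X) = 11.4700
(b) P(X = 8) = 0.077558
(c) P(X ≤ 15) = 0.880177
(d) P(8 ≤ X ≤ 15) = 0.764829

We have X ~ Poisson(λ=11.47).

(a) Moments:
E[X] = 11.4700
Var(X) = 11.4700
σ = √Var(X) = 3.3867

(b) Point probability using PMF:
P(X = 8) = 0.077558

(c) Cumulative probability using CDF:
P(X ≤ 15) = F(15) = 0.880177

(d) Range probability:
P(8 ≤ X ≤ 15) = P(X ≤ 15) - P(X ≤ 7)
                   = F(15) - F(7)
                   = 0.880177 - 0.115348
                   = 0.764829

This means approximately 76.5% of outcomes fall in the interval [8, 15].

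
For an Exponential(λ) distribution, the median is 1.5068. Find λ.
λ = 0.4600

For X ~ Exponential(λ), the CDF is F(x) = 1 - e^(-λx).
The median m satisfies F(m) = 0.5:
1 - e^(-λm) = 0.5
e^(-λm) = 0.5
λm = ln(2)
m = ln(2) / λ

Given m = 1.5068:
λ = ln(2) / 1.5068 = 0.693147 / 1.5068 = 0.4600

Verification: ln(2) / 0.4600 = 1.5068 ✓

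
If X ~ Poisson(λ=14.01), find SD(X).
3.7430

We have X ~ Poisson(λ=14.01).

For a Poisson distribution with λ=14.01:
σ = √Var(X) = 3.7430

The standard deviation is the square root of the variance.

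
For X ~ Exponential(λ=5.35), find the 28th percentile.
0.0614

We have X ~ Exponential(λ=5.35).

We want to find x such that P(X ≤ x) = 0.28.

This is the 28th percentile, which means 28% of values fall below this point.

Using the inverse CDF (quantile function):
x = F⁻¹(0.28) = 0.0614

Verification: P(X ≤ 0.0614) = 0.28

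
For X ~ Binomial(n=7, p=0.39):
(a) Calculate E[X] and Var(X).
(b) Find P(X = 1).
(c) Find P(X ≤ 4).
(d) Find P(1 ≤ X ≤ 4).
(a) E[X] = 2.7300, Var(X) = 1.6653
(b) P(X = 1) = 0.140651
(c) P(X ≤ 4) = 0.913101
(d) P(1 ≤ X ≤ 4) = 0.881673

We have X ~ Binomial(n=7, p=0.39).

(a) Moments:
E[X] = 2.7300
Var(X) = 1.6653
σ = √Var(X) = 1.2905

(b) Point probability using PMF:
P(X = 1) = 0.140651

(c) Cumulative probability using CDF:
P(X ≤ 4) = F(4) = 0.913101

(d) Range probability:
P(1 ≤ X ≤ 4) = P(X ≤ 4) - P(X ≤ 0)
                   = F(4) - F(0)
                   = 0.913101 - 0.031427
                   = 0.881673

This means approximately 88.2% of outcomes fall in the interval [1, 4].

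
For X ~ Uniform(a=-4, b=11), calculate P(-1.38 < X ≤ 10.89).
0.818000

We have X ~ Uniform(a=-4, b=11).

To find P(-1.38 < X ≤ 10.89), we use:
P(-1.38 < X ≤ 10.89) = P(X ≤ 10.89) - P(X ≤ -1.38)
                 = F(10.89) - F(-1.38)
                 = 0.992667 - 0.174667
                 = 0.818000

So there's approximately a 81.8% chance that X falls in this range.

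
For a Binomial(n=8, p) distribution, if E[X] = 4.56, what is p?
p = 0.57

For a Binomial(n, p) distribution:
E[X] = n × p

Given n = 8 and E[X] = 4.56:
4.56 = 8 × p
p = 4.56 / 8 = 0.57

Verification: Binomial(8, 0.57) has E[X] = 4.56 ✓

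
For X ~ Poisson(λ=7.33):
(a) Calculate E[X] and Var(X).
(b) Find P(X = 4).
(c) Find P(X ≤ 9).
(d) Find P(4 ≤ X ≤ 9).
(a) E[X] = 7.3300, Var(X) = 7.3300
(b) P(X = 4) = 0.078854
(c) P(X ≤ 9) = 0.795521
(d) P(4 ≤ X ≤ 9) = 0.729417

We have X ~ Poisson(λ=7.33).

(a) Moments:
E[X] = 7.3300
Var(X) = 7.3300
σ = √Var(X) = 2.7074

(b) Point probability using PMF:
P(X = 4) = 0.078854

(c) Cumulative probability using CDF:
P(X ≤ 9) = F(9) = 0.795521

(d) Range probability:
P(4 ≤ X ≤ 9) = P(X ≤ 9) - P(X ≤ 3)
                   = F(9) - F(3)
                   = 0.795521 - 0.066104
                   = 0.729417

This means approximately 72.9% of outcomes fall in the interval [4, 9].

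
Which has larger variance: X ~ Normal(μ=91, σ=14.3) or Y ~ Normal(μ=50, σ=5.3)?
X has larger variance (204.4900 > 28.0900)

Compute the variance for each distribution:

X ~ Normal(μ=91, σ=14.3):
Var(X) = 204.4900

Y ~ Normal(μ=50, σ=5.3):
Var(Y) = 28.0900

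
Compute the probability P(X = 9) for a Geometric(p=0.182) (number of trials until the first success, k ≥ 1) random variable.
0.036484

We have X ~ Geometric(p=0.182) (number of trials until the first success, k ≥ 1).

For a Geometric distribution, the PMF gives us the probability of each outcome.

Using the PMF formula:
P(X = 9) = 0.036484

Rounded to 4 decimal places: 0.0365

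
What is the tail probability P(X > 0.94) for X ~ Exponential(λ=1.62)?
0.218100

We have X ~ Exponential(λ=1.62).

P(X > 0.94) = 1 - P(X ≤ 0.94)
                = 1 - F(0.94)
                = 1 - 0.781900
                = 0.218100

So there's approximately a 21.8% chance that X exceeds 0.94.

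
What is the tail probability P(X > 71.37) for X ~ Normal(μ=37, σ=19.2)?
0.036719

We have X ~ Normal(μ=37, σ=19.2).

P(X > 71.37) = 1 - P(X ≤ 71.37)
                = 1 - F(71.37)
                = 1 - 0.963281
                = 0.036719

So there's approximately a 3.7% chance that X exceeds 71.37.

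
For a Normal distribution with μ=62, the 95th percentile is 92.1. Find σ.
σ = 18.2995

For X ~ Normal(μ, σ), the p-th percentile satisfies x = μ + z_p × σ,
where z_p = Φ⁻¹(p) is the standard normal quantile.

Step 1: z_{0.95} = Φ⁻¹(0.95) = 1.6449

Step 2: Solve for σ:
92.1 = 62 + 1.6449 × σ
σ = (92.1 - 62) / 1.6449
σ = 30.10 / 1.6449
σ = 18.2995

Verification: μ + z × σ = 62 + 1.6449 × 18.2995 = 92.10 ✓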